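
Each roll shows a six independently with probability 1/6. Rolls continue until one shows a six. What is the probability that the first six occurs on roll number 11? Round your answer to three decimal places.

0.027

Geometric (trials to first success), p = 0.166667.
P(Y = 11) = (1−p)^10 · p = 0.16151 · 0.166667 = 0.02692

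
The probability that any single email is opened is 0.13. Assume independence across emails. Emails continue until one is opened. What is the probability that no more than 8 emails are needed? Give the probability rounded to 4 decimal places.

Y = number of emails to the first success; geometric, p = 0.13.
P(Y ≤ 8) = 1 − (1−p)^8 = 1 − 0.328212 = 0.671788

0.6718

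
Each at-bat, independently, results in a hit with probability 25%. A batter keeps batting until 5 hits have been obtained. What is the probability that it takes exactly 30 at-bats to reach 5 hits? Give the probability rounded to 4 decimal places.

0.0175

Y = trial on which the fifth success occurs; negative binomial, r=5, p=0.25.
P(Y=30) = C(29,4) · p^5 · (1−p)^25
= 23751 · 0.00097656 · 0.00075254 = 0.017455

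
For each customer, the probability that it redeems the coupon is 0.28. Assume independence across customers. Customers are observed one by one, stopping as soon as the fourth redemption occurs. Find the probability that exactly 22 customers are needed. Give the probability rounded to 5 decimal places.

0.02210

Y = trial on which the fourth success occurs; negative binomial, r=4, p=0.28.
P(Y=22) = C(21,3) · p^4 · (1−p)^18
= 1330 · 0.0061466 · 0.0027039 = 0.0221039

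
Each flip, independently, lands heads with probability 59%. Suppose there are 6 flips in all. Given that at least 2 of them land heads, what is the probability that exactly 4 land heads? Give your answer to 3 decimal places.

0.320

X ~ Binomial(6, 0.59). Want P(X=4 | X≥2) = P(X=4) / P(X≥2).
P(X=4) = C(6,4)·0.59^4·0.41^2 = 0.30554
P(X≥2) = 1 − 0.00475 − 0.04101 = 0.95424
Ratio = 0.30554 / 0.95424 = 0.32019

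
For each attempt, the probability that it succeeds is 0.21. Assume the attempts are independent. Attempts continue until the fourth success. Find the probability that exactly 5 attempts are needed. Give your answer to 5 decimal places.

0.00615

Y = trial on which the fourth success occurs; negative binomial, r=4, p=0.21.
P(Y=5) = C(4,3) · p^4 · (1−p)^1
= 4 · 0.0019448 · 0.79 = 0.0061456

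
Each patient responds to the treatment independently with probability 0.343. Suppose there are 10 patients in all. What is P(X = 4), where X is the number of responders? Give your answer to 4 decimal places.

0.2338

X ~ Binomial(n=10, p=0.343).
P(X=4) = C(10,4) · p^4 · (1−p)^6
= 210 · 0.013841 · 0.080425 = 0.233770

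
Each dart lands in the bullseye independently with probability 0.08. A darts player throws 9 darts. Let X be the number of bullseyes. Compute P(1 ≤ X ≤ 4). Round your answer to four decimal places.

0.5275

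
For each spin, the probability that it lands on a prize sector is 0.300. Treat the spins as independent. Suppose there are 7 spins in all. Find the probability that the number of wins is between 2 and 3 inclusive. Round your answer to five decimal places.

X ~ Binomial(7, 0.30); P(2 ≤ X ≤ 3) = Σ C(7,k) p^k (1−p)^(7−k) over k:
  k=2: C(7,2)·0.30^2·0.70^5 = 0.3176523
  k=3: C(7,3)·0.30^3·0.70^4 = 0.2268945
Total = 0.5445468

0.54455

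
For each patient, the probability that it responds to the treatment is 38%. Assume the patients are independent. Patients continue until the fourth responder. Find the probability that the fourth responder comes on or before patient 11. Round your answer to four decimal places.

Finishing within 11 patients ⇔ at least 4 successes in the first 11. With X ~ Binomial(11, 0.38), P(Y ≤ 11) = 1 − P(X ≤ 3).
  k=0: C(11,0)·0.38^0·0.62^11 = 0.005204
  k=1: C(11,1)·0.38^1·0.62^10 = 0.035083
  k=2: C(11,2)·0.38^2·0.62^9 = 0.107512
  k=3: C(11,3)·0.38^3·0.62^8 = 0.197683
1 − 0.345480 = 0.654520

0.6545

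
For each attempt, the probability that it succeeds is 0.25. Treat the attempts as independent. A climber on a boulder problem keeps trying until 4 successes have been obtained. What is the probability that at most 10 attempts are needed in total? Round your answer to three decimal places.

0.224

Finishing within 10 attempts ⇔ at least 4 successes in the first 10. With X ~ Binomial(10, 0.25), P(Y ≤ 10) = 1 − P(X ≤ 3).
  k=0: C(10,0)·0.25^0·0.75^10 = 0.05631
  k=1: C(10,1)·0.25^1·0.75^9 = 0.18771
  k=2: C(10,2)·0.25^2·0.75^8 = 0.28157
  k=3: C(10,3)·0.25^3·0.75^7 = 0.25028
1 − 0.77588 = 0.22412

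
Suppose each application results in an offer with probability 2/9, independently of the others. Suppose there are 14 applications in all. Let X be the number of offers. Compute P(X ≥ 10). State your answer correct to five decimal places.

0.00012

X ~ Binomial(14, 0.222222); P(X ≥ 10) = Σ C(14,k) p^k (1−p)^(14−k) over k:
  k=10: C(14,10)·0.222222^10·0.777778^4 = 0.0001076
  k=11: C(14,11)·0.222222^11·0.777778^3 = 0.0000112
  k=12: C(14,12)·0.222222^12·0.777778^2 = 0.0000008
  k=13: C(14,13)·0.222222^13·0.777778^1 = 0.0000000
  k=14: C(14,14)·0.222222^14·0.777778^0 = 0.0000000
Total = 0.0001196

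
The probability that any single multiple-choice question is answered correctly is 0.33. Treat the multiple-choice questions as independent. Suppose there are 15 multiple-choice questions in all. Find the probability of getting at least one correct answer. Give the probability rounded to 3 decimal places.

0.998

P(at least one) = 1 − P(none) = 1 − (1 − 0.33)^15
= 1 − 0.00246 = 0.99754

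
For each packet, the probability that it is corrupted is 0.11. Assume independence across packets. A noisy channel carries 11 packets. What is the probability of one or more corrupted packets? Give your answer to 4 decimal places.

0.7225

P(at least one) = 1 − P(none) = 1 − (1 − 0.11)^11
= 1 − 0.277517 = 0.722483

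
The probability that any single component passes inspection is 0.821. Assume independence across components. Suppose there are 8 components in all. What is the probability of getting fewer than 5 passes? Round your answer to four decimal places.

0.0390

X ~ Binomial(8, 0.821); P(X ≤ 4) = Σ C(8,k) p^k (1−p)^(8−k) over k:
  k=0: C(8,0)·0.821^0·0.179^8 = 0.000001
  k=1: C(8,1)·0.821^1·0.179^7 = 0.000039
  k=2: C(8,2)·0.821^2·0.179^6 = 0.000621
  k=3: C(8,3)·0.821^3·0.179^5 = 0.005695
  k=4: C(8,4)·0.821^4·0.179^4 = 0.032650
Total = 0.039005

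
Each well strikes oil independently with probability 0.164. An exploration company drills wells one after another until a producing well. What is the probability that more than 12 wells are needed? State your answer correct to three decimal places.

Y = number of wells to the first success; geometric, p = 0.164.
P(Y > 12) = P(first 12 all fail) = (1−p)^12 = 0.11654

0.117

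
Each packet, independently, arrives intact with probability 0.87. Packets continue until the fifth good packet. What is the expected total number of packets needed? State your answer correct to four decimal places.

Y = total packets until the fifth success; negative binomial with r=5, p=0.87.
E[Y] = r / p = 5 / 0.87 = 5.747126

5.7471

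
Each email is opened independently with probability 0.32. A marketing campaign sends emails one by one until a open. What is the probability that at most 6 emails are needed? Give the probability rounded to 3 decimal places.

0.901

Y = number of emails to the first success; geometric, p = 0.32.
P(Y ≤ 6) = 1 − (1−p)^6 = 1 − 0.09887 = 0.90113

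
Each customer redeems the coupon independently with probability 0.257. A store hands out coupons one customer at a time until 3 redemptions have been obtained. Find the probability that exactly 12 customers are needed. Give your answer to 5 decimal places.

0.06443

Y = trial on which the third success occurs; negative binomial, r=3, p=0.257.
P(Y=12) = C(11,2) · p^3 · (1−p)^9
= 55 · 0.016975 · 0.069008 = 0.0644260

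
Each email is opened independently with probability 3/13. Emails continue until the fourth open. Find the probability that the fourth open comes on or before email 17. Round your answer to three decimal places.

Finishing within 17 emails ⇔ at least 4 successes in the first 17. With X ~ Binomial(17, 0.230769), P(Y ≤ 17) = 1 − P(X ≤ 3).
  k=0: C(17,0)·0.230769^0·0.769231^17 = 0.01156
  k=1: C(17,1)·0.230769^1·0.769231^16 = 0.05896
  k=2: C(17,2)·0.230769^2·0.769231^15 = 0.14150
  k=3: C(17,3)·0.230769^3·0.769231^14 = 0.21224
1 − 0.42426 = 0.57574

0.576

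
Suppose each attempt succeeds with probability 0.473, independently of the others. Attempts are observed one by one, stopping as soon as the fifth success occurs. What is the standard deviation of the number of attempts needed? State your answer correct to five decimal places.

Y = total attempts until the fifth success; negative binomial with r=5, p=0.473.
SD(Y) = √[r(1−p)/p²] = √(11.7776417) = 3.4318569

3.43186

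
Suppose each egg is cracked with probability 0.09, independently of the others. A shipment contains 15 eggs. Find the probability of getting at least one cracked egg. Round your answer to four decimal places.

P(at least one) = 1 − P(none) = 1 − (1 − 0.09)^15
= 1 − 0.243008 = 0.756992

0.7570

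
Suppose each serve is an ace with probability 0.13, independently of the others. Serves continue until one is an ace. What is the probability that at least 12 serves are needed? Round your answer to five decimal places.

0.21613

Y = number of serves to the first success; geometric, p = 0.13.
P(Y > 11) = P(first 11 all fail) = (1−p)^11 = 0.2161284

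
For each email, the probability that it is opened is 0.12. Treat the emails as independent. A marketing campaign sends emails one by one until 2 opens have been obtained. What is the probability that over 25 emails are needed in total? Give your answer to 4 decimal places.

Needing more than 25 emails ⇔ fewer than 2 successes in the first 25. With X ~ Binomial(25, 0.12), P(Y > 25) = P(X ≤ 1).
  k=0: C(25,0)·0.12^0·0.88^25 = 0.040932
  k=1: C(25,1)·0.12^1·0.88^24 = 0.139542
P(X ≤ 1) = 0.180475

0.1805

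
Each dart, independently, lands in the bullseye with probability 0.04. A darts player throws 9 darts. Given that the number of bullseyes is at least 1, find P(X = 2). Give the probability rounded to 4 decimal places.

0.1408

X ~ Binomial(9, 0.04). Want P(X=2 | X≥1) = P(X=2) / P(X≥1).
P(X=2) = C(9,2)·0.04^2·0.96^7 = 0.043283
P(X≥1) = 1 − 0.692534 = 0.307466
Ratio = 0.043283 / 0.307466 = 0.140775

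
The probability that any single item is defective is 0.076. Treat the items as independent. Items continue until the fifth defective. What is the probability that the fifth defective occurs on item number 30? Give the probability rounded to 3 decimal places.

0.008

Y = trial on which the fifth success occurs; negative binomial, r=5, p=0.076.
P(Y=30) = C(29,4) · p^5 · (1−p)^25
= 23751 · 2.5355e-06 · 0.13861 = 0.00835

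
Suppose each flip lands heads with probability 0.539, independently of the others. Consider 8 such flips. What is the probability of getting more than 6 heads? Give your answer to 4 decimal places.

0.0559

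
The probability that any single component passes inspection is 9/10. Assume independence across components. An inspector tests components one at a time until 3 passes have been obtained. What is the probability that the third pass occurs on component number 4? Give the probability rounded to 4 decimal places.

0.2187

Y = trial on which the third success occurs; negative binomial, r=3, p=0.90.
P(Y=4) = C(3,2) · p^3 · (1−p)^1
= 3 · 0.729 · 0.1 = 0.218700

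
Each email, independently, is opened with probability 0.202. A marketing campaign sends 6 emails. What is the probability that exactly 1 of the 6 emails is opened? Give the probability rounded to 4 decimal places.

X ~ Binomial(n=6, p=0.202).
P(X=1) = C(6,1) · p^1 · (1−p)^5
= 6 · 0.202 · 0.3236 = 0.392209

0.3922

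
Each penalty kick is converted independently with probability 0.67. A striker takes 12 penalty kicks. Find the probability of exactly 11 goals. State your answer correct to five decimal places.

0.04836

X ~ Binomial(n=12, p=0.67).
P(X=11) = C(12,11) · p^11 · (1−p)^1
= 12 · 0.012213 · 0.33 = 0.0483635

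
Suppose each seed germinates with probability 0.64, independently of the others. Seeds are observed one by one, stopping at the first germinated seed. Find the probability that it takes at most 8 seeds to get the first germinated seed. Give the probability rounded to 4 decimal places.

Y = number of seeds to the first success; geometric, p = 0.64.
P(Y ≤ 8) = 1 − (1−p)^8 = 1 − 0.000282 = 0.999718

0.9997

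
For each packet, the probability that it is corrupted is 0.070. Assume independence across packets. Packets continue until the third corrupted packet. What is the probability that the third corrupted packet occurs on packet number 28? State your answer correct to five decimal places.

0.01962

Y = trial on which the third success occurs; negative binomial, r=3, p=0.07.
P(Y=28) = C(27,2) · p^3 · (1−p)^25
= 351 · 0.000343 · 0.16296 = 0.0196189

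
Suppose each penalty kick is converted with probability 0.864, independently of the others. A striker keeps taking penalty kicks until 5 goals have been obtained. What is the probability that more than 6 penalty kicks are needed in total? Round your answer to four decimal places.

Needing more than 6 penalty kicks ⇔ fewer than 5 successes in the first 6. With X ~ Binomial(6, 0.864), P(Y > 6) = P(X ≤ 4).
  k=0: C(6,0)·0.864^0·0.136^6 = 0.000006
  k=1: C(6,1)·0.864^1·0.136^5 = 0.000241
  k=2: C(6,2)·0.864^2·0.136^4 = 0.003831
  k=3: C(6,3)·0.864^3·0.136^3 = 0.032448
  k=4: C(6,4)·0.864^4·0.136^2 = 0.154605
P(X ≤ 4) = 0.191131

0.1911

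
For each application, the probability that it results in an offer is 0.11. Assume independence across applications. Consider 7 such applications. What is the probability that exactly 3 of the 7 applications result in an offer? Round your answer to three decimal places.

X ~ Binomial(n=7, p=0.11).
P(X=3) = C(7,3) · p^3 · (1−p)^4
= 35 · 0.001331 · 0.62742 = 0.02923

0.029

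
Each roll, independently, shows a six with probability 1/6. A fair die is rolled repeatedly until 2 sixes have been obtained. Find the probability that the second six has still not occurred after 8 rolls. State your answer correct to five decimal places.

0.60468

Needing more than 8 rolls ⇔ fewer than 2 successes in the first 8. With X ~ Binomial(8, 0.166667), P(Y > 8) = P(X ≤ 1).
  k=0: C(8,0)·0.166667^0·0.833333^8 = 0.2325680
  k=1: C(8,1)·0.166667^1·0.833333^7 = 0.3721089
P(X ≤ 1) = 0.6046769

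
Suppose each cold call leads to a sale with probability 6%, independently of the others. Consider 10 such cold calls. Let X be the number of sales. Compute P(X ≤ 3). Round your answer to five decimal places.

0.99797

X ~ Binomial(10, 0.06); P(X ≤ 3) = Σ C(10,k) p^k (1−p)^(10−k) over k:
  k=0: C(10,0)·0.06^0·0.94^10 = 0.5386151
  k=1: C(10,1)·0.06^1·0.94^9 = 0.3437969
  k=2: C(10,2)·0.06^2·0.94^8 = 0.0987502
  k=3: C(10,3)·0.06^3·0.94^7 = 0.0168085
Total = 0.9979707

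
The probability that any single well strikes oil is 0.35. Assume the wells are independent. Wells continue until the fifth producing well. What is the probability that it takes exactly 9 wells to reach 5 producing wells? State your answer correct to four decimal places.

0.0656

Y = trial on which the fifth success occurs; negative binomial, r=5, p=0.35.
P(Y=9) = C(8,4) · p^5 · (1−p)^4
= 70 · 0.0052522 · 0.17851 = 0.065628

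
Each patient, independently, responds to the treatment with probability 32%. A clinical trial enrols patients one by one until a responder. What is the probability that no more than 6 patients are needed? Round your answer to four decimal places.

0.9011

Y = number of patients to the first success; geometric, p = 0.32.
P(Y ≤ 6) = 1 − (1−p)^6 = 1 − 0.098867 = 0.901133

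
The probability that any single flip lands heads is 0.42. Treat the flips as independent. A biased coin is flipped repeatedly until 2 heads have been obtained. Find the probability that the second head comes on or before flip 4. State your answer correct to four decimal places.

Finishing within 4 flips ⇔ at least 2 successes in the first 4. With X ~ Binomial(4, 0.42), P(Y ≤ 4) = 1 − P(X ≤ 1).
  k=0: C(4,0)·0.42^0·0.58^4 = 0.113165
  k=1: C(4,1)·0.42^1·0.58^3 = 0.327788
1 − 0.440953 = 0.559047

0.5590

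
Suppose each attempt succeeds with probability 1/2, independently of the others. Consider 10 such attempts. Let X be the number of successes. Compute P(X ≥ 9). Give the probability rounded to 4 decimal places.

0.0107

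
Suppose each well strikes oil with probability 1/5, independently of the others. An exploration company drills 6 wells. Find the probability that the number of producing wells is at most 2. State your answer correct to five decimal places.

0.90112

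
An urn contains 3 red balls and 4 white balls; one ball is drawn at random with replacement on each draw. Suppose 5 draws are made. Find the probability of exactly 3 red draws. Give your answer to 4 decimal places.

X ~ Binomial(n=5, p=0.428571).
P(X=3) = C(5,3) · p^3 · (1−p)^2
= 10 · 0.078717 · 0.32653 = 0.257036

0.2570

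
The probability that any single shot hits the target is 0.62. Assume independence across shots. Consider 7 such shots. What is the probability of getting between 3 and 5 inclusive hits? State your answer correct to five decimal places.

0.73552

X ~ Binomial(7, 0.62); P(3 ≤ X ≤ 5) = Σ C(7,k) p^k (1−p)^(7−k) over k:
  k=3: C(7,3)·0.62^3·0.38^4 = 0.1739312
  k=4: C(7,4)·0.62^4·0.38^3 = 0.2837825
  k=5: C(7,5)·0.62^5·0.38^2 = 0.2778081
Total = 0.7355218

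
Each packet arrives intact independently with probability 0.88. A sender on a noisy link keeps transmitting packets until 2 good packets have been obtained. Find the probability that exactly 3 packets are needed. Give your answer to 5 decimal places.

0.18586

Y = trial on which the second success occurs; negative binomial, r=2, p=0.88.
P(Y=3) = C(2,1) · p^2 · (1−p)^1
= 2 · 0.7744 · 0.12 = 0.1858560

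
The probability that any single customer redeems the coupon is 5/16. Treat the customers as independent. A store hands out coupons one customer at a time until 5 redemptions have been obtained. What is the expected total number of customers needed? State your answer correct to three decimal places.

16.000

Y = total customers until the fifth success; negative binomial with r=5, p=0.3125.
E[Y] = r / p = 5 / 0.3125 = 16.00000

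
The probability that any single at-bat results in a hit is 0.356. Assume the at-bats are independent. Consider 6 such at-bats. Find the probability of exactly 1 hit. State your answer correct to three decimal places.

0.237

X ~ Binomial(n=6, p=0.356).
P(X=1) = C(6,1) · p^1 · (1−p)^5
= 6 · 0.356 · 0.11077 = 0.23661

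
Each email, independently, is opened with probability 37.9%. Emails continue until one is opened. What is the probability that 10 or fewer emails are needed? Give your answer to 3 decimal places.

0.991

Y = number of emails to the first success; geometric, p = 0.379.
P(Y ≤ 10) = 1 − (1−p)^10 = 1 − 0.00853 = 0.99147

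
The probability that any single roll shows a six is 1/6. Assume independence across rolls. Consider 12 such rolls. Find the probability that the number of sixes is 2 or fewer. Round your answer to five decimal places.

0.67743

X ~ Binomial(12, 0.166667); P(X ≤ 2) = Σ C(12,k) p^k (1−p)^(12−k) over k:
  k=0: C(12,0)·0.166667^0·0.833333^12 = 0.1121567
  k=1: C(12,1)·0.166667^1·0.833333^11 = 0.2691760
  k=2: C(12,2)·0.166667^2·0.833333^10 = 0.2960936
Total = 0.6774262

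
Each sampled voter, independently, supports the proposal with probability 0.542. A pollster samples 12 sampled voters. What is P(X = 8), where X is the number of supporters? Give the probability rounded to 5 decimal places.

X ~ Binomial(n=12, p=0.542).
P(X=8) = C(12,8) · p^8 · (1−p)^4
= 495 · 0.0074472 · 0.044001 = 0.1622039

0.16220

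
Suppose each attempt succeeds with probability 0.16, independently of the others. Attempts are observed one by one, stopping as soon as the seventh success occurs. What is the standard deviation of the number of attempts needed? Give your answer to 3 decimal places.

Y = total attempts until the seventh success; negative binomial with r=7, p=0.16.
SD(Y) = √[r(1−p)/p²] = √(229.68750) = 15.15544

15.155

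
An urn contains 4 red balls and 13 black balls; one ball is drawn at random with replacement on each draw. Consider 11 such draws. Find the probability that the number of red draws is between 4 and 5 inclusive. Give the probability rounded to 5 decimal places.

X ~ Binomial(11, 0.235294); P(4 ≤ X ≤ 5) = Σ C(11,k) p^k (1−p)^(11−k) over k:
  k=4: C(11,4)·0.235294^4·0.764706^7 = 0.1546747
  k=5: C(11,5)·0.235294^5·0.764706^6 = 0.0666291
Total = 0.2213038

0.22130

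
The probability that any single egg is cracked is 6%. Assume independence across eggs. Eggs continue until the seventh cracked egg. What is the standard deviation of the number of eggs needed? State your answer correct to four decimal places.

Y = total eggs until the seventh success; negative binomial with r=7, p=0.06.
SD(Y) = √[r(1−p)/p²] = √(1827.777778) = 42.752518

42.7525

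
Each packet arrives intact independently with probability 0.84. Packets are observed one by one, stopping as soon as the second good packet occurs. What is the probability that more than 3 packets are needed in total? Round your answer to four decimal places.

0.0686

Needing more than 3 packets ⇔ fewer than 2 successes in the first 3. With X ~ Binomial(3, 0.84), P(Y > 3) = P(X ≤ 1).
  k=0: C(3,0)·0.84^0·0.16^3 = 0.004096
  k=1: C(3,1)·0.84^1·0.16^2 = 0.064512
P(X ≤ 1) = 0.068608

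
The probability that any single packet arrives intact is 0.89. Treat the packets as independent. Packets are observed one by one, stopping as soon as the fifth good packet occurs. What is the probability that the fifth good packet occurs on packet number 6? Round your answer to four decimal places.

0.3071

Y = trial on which the fifth success occurs; negative binomial, r=5, p=0.89.
P(Y=6) = C(5,4) · p^5 · (1−p)^1
= 5 · 0.55841 · 0.11 = 0.307123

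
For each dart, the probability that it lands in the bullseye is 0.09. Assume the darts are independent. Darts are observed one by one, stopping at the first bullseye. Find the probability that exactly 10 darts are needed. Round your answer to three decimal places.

0.039

Geometric (trials to first success), p = 0.09.
P(Y = 10) = (1−p)^9 · p = 0.42793 · 0.09 = 0.03851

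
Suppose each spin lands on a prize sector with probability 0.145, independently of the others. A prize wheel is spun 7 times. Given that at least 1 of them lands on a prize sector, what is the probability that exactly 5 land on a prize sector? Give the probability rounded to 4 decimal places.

X ~ Binomial(7, 0.145). Want P(X=5 | X≥1) = P(X=5) / P(X≥1).
P(X=5) = C(7,5)·0.145^5·0.855^2 = 0.000984
P(X≥1) = 1 − 0.334013 = 0.665987
Ratio = 0.000984 / 0.665987 = 0.001477

0.0015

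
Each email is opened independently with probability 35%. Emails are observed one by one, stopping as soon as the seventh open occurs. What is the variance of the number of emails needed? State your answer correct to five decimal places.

37.14286

Y = total emails until the seventh success; negative binomial with r=7, p=0.35.
Var(Y) = r(1−p)/p² = 7·0.65 / 0.35² = 37.1428571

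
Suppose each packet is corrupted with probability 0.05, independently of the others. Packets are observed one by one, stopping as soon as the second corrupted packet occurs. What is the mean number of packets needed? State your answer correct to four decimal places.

40.0000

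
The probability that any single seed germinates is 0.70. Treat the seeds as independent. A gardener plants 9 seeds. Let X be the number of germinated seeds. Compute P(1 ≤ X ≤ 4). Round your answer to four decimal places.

0.0988

X ~ Binomial(9, 0.70); P(1 ≤ X ≤ 4) = Σ C(9,k) p^k (1−p)^(9−k) over k:
  k=1: C(9,1)·0.70^1·0.30^8 = 0.000413
  k=2: C(9,2)·0.70^2·0.30^7 = 0.003858
  k=3: C(9,3)·0.70^3·0.30^6 = 0.021004
  k=4: C(9,4)·0.70^4·0.30^5 = 0.073514
Total = 0.098789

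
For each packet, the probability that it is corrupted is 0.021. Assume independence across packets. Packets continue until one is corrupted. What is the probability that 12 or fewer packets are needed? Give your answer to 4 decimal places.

0.2248

Y = number of packets to the first success; geometric, p = 0.021.
P(Y ≤ 12) = 1 − (1−p)^12 = 1 − 0.775162 = 0.224838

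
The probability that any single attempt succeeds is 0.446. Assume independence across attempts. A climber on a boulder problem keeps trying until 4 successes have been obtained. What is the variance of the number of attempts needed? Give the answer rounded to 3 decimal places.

Y = total attempts until the fourth success; negative binomial with r=4, p=0.446.
Var(Y) = r(1−p)/p² = 4·0.554 / 0.446² = 11.14038

11.140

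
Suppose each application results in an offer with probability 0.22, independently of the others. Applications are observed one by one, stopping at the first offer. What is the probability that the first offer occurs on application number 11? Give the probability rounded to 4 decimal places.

0.0183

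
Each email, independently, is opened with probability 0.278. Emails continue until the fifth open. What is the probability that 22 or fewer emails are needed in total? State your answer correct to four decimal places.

Finishing within 22 emails ⇔ at least 5 successes in the first 22. With X ~ Binomial(22, 0.278), P(Y ≤ 22) = 1 − P(X ≤ 4).
  k=0: C(22,0)·0.278^0·0.722^22 = 0.000772
  k=1: C(22,1)·0.278^1·0.722^21 = 0.006543
  k=2: C(22,2)·0.278^2·0.722^20 = 0.026451
  k=3: C(22,3)·0.278^3·0.722^19 = 0.067899
  k=4: C(22,4)·0.278^4·0.722^18 = 0.124183
1 − 0.225848 = 0.774152

0.7742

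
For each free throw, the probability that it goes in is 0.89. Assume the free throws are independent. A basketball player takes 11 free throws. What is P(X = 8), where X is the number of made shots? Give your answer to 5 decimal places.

X ~ Binomial(n=11, p=0.89).
P(X=8) = C(11,8) · p^8 · (1−p)^3
= 165 · 0.39366 · 0.001331 = 0.0864534

0.08645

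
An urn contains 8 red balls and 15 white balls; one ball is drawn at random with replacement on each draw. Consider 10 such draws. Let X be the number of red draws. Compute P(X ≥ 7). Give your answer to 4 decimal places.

X ~ Binomial(10, 0.347826); P(X ≥ 7) = Σ C(10,k) p^k (1−p)^(10−k) over k:
  k=7: C(10,7)·0.347826^7·0.652174^3 = 0.020502
  k=8: C(10,8)·0.347826^8·0.652174^2 = 0.004100
  k=9: C(10,9)·0.347826^9·0.652174^1 = 0.000486
  k=10: C(10,10)·0.347826^10·0.652174^0 = 0.000026
Total = 0.025115

0.0251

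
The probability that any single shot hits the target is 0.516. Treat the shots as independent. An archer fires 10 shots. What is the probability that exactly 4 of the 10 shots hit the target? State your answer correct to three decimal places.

X ~ Binomial(n=10, p=0.516).
P(X=4) = C(10,4) · p^4 · (1−p)^6
= 210 · 0.070892 · 0.012855 = 0.19138

0.191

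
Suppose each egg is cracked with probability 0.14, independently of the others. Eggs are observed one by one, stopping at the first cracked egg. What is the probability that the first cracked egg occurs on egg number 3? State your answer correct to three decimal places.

Geometric (trials to first success), p = 0.14.
P(Y = 3) = (1−p)^2 · p = 0.7396 · 0.14 = 0.10354

0.104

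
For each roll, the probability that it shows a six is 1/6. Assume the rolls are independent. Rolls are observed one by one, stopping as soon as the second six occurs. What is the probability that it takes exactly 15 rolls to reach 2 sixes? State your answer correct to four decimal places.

Y = trial on which the second success occurs; negative binomial, r=2, p=0.166667.
P(Y=15) = C(14,1) · p^2 · (1−p)^13
= 14 · 0.027778 · 0.093464 = 0.036347

0.0363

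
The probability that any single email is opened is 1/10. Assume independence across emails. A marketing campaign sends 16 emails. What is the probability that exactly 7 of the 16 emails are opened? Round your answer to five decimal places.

X ~ Binomial(n=16, p=0.10).
P(X=7) = C(16,7) · p^7 · (1−p)^9
= 11440 · 1e-07 · 0.38742 = 0.0004432

0.00044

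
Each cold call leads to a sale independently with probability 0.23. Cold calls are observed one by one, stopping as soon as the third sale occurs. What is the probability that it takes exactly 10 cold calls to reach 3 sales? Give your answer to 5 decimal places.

0.07029

Y = trial on which the third success occurs; negative binomial, r=3, p=0.23.
P(Y=10) = C(9,2) · p^3 · (1−p)^7
= 36 · 0.012167 · 0.16049 = 0.0702945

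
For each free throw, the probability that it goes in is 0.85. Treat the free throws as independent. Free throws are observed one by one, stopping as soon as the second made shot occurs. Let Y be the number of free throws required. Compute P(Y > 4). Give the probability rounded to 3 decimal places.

0.012

Needing more than 4 free throws ⇔ fewer than 2 successes in the first 4. With X ~ Binomial(4, 0.85), P(Y > 4) = P(X ≤ 1).
  k=0: C(4,0)·0.85^0·0.15^4 = 0.00051
  k=1: C(4,1)·0.85^1·0.15^3 = 0.01148
P(X ≤ 1) = 0.01198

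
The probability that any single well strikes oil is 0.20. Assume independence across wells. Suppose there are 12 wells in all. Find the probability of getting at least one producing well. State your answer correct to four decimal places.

P(at least one) = 1 − P(none) = 1 − (1 − 0.20)^12
= 1 − 0.068719 = 0.931281

0.9313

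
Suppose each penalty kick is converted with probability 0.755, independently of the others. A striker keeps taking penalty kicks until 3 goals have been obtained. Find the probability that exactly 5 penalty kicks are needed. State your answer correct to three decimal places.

0.155

Y = trial on which the third success occurs; negative binomial, r=3, p=0.755.
P(Y=5) = C(4,2) · p^3 · (1−p)^2
= 6 · 0.43037 · 0.060025 = 0.15500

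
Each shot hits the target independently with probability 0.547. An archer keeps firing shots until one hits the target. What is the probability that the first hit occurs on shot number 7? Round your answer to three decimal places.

0.005

Geometric (trials to first success), p = 0.547.
P(Y = 7) = (1−p)^6 · p = 0.0086415 · 0.547 = 0.00473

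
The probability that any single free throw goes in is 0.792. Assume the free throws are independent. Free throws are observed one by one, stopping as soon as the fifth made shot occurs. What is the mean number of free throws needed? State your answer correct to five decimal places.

6.31313

Y = total free throws until the fifth success; negative binomial with r=5, p=0.792.
E[Y] = r / p = 5 / 0.792 = 6.3131313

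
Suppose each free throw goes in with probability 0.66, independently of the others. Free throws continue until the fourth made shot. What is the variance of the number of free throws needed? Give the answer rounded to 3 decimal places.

3.122

Y = total free throws until the fourth success; negative binomial with r=4, p=0.66.
Var(Y) = r(1−p)/p² = 4·0.34 / 0.66² = 3.12213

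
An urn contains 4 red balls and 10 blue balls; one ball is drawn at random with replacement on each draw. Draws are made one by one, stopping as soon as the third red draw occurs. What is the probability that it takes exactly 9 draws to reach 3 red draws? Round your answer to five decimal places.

0.08673

Y = trial on which the third success occurs; negative binomial, r=3, p=0.285714.
P(Y=9) = C(8,2) · p^3 · (1−p)^6
= 28 · 0.023324 · 0.13281 = 0.0867333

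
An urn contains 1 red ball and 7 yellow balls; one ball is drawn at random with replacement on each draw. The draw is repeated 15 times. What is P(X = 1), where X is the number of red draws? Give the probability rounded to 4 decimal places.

0.2891

X ~ Binomial(n=15, p=0.125).
P(X=1) = C(15,1) · p^1 · (1−p)^14
= 15 · 0.125 · 0.15421 = 0.289144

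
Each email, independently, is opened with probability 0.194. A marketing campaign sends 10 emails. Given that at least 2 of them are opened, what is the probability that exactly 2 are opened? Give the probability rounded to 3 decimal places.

X ~ Binomial(10, 0.194). Want P(X=2 | X≥2) = P(X=2) / P(X≥2).
P(X=2) = C(10,2)·0.194^2·0.806^8 = 0.30165
P(X≥2) = 1 − 0.11570 − 0.27849 = 0.60580
Ratio = 0.30165 / 0.60580 = 0.49793

0.498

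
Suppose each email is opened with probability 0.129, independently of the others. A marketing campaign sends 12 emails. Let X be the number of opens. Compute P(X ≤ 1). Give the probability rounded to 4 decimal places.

X ~ Binomial(12, 0.129); P(X ≤ 1) = Σ C(12,k) p^k (1−p)^(12−k) over k:
  k=0: C(12,0)·0.129^0·0.871^12 = 0.190642
  k=1: C(12,1)·0.129^1·0.871^11 = 0.338821
Total = 0.529463

0.5295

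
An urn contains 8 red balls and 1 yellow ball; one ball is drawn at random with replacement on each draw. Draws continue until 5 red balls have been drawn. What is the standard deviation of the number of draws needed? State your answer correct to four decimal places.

Y = total draws until the fifth success; negative binomial with r=5, p=0.888889.
SD(Y) = √[r(1−p)/p²] = √(0.703125) = 0.838525

0.8385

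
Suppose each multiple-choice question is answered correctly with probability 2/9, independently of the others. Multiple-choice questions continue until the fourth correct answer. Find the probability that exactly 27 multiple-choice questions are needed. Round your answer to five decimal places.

0.01958

Y = trial on which the fourth success occurs; negative binomial, r=4, p=0.222222.
P(Y=27) = C(26,3) · p^4 · (1−p)^23
= 2600 · 0.0024387 · 0.003088 = 0.0195795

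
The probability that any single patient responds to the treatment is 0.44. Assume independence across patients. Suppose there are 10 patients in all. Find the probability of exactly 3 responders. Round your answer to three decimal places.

X ~ Binomial(n=10, p=0.44).
P(X=3) = C(10,3) · p^3 · (1−p)^7
= 120 · 0.085184 · 0.017271 = 0.17655

0.177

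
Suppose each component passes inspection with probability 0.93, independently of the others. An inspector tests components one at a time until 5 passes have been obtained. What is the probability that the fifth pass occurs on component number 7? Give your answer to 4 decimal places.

Y = trial on which the fifth success occurs; negative binomial, r=5, p=0.93.
P(Y=7) = C(6,4) · p^5 · (1−p)^2
= 15 · 0.69569 · 0.0049 = 0.051133

0.0511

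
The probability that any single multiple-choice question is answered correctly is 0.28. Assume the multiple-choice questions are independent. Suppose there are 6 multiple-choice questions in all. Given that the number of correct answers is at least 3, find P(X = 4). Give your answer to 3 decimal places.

0.218

X ~ Binomial(6, 0.28). Want P(X=4 | X≥3) = P(X=4) / P(X≥3).
P(X=4) = C(6,4)·0.28^4·0.72^2 = 0.04780
P(X≥3) = 1 − 0.13931 − 0.32507 − 0.31604 = 0.21958
Ratio = 0.04780 / 0.21958 = 0.21767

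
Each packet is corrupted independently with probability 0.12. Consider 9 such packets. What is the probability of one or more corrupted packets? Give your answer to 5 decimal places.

P(at least one) = 1 − P(none) = 1 − (1 − 0.12)^9
= 1 − 0.3164784 = 0.6835216

0.68352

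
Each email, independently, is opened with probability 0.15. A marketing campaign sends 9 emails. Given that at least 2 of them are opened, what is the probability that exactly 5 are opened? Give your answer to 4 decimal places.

0.0125

X ~ Binomial(9, 0.15). Want P(X=5 | X≥2) = P(X=5) / P(X≥2).
P(X=5) = C(9,5)·0.15^5·0.85^4 = 0.004995
P(X≥2) = 1 − 0.231617 − 0.367862 = 0.400521
Ratio = 0.004995 / 0.400521 = 0.012470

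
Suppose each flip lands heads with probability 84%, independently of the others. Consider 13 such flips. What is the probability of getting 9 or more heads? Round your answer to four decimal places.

0.9562

X ~ Binomial(13, 0.84); P(X ≥ 9) = Σ C(13,k) p^k (1−p)^(13−k) over k:
  k=9: C(13,9)·0.84^9·0.16^4 = 0.097566
  k=10: C(13,10)·0.84^10·0.16^3 = 0.204889
  k=11: C(13,11)·0.84^11·0.16^2 = 0.293364
  k=12: C(13,12)·0.84^12·0.16^1 = 0.256693
  k=13: C(13,13)·0.84^13·0.16^0 = 0.103665
Total = 0.956177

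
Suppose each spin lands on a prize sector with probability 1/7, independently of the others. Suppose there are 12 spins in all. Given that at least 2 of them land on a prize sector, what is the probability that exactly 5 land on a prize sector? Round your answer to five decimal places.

X ~ Binomial(12, 0.142857). Want P(X=5 | X≥2) = P(X=5) / P(X≥2).
P(X=5) = C(12,5)·0.142857^5·0.857143^7 = 0.0160180
P(X≥2) = 1 − 0.1572673 − 0.3145347 = 0.5281980
Ratio = 0.0160180 / 0.5281980 = 0.0303257

0.03033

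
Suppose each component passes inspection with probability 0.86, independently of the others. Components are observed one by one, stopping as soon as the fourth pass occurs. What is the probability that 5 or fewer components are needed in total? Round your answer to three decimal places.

Finishing within 5 components ⇔ at least 4 successes in the first 5. With X ~ Binomial(5, 0.86), P(Y ≤ 5) = 1 − P(X ≤ 3).
  k=0: C(5,0)·0.86^0·0.14^5 = 0.00005
  k=1: C(5,1)·0.86^1·0.14^4 = 0.00165
  k=2: C(5,2)·0.86^2·0.14^3 = 0.02029
  k=3: C(5,3)·0.86^3·0.14^2 = 0.12467
1 − 0.14667 = 0.85333

0.853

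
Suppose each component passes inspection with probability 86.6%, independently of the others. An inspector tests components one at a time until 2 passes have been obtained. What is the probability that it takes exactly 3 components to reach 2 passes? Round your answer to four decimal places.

0.2010

Y = trial on which the second success occurs; negative binomial, r=2, p=0.866.
P(Y=3) = C(2,1) · p^2 · (1−p)^1
= 2 · 0.74996 · 0.134 = 0.200988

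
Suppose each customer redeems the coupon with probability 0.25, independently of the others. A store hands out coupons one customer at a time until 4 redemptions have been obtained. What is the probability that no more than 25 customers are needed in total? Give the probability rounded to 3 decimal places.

0.904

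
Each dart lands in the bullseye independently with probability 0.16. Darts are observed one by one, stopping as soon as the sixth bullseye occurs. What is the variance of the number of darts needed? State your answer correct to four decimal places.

Y = total darts until the sixth success; negative binomial with r=6, p=0.16.
Var(Y) = r(1−p)/p² = 6·0.84 / 0.16² = 196.875000

196.8750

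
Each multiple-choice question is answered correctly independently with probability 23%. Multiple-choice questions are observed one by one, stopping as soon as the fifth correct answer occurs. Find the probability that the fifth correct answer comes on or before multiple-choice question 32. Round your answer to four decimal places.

0.8896

Finishing within 32 multiple-choice questions ⇔ at least 5 successes in the first 32. With X ~ Binomial(32, 0.23), P(Y ≤ 32) = 1 − P(X ≤ 4).
  k=0: C(32,0)·0.23^0·0.77^32 = 0.000233
  k=1: C(32,1)·0.23^1·0.77^31 = 0.002229
  k=2: C(32,2)·0.23^2·0.77^30 = 0.010320
  k=3: C(32,3)·0.23^3·0.77^29 = 0.030825
  k=4: C(32,4)·0.23^4·0.77^28 = 0.066753
1 − 0.110359 = 0.889641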